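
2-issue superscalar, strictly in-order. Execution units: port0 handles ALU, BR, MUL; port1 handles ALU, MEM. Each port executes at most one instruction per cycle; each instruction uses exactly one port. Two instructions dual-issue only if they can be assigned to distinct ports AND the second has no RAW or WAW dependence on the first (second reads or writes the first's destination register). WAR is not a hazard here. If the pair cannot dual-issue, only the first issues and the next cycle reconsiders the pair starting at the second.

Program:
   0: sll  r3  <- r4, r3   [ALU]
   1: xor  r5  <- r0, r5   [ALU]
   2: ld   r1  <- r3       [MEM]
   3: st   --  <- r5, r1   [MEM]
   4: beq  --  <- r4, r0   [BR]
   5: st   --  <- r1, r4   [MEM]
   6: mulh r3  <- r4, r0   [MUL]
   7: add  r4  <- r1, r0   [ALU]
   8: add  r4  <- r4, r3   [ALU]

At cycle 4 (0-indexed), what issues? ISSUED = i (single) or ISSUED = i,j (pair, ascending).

[0] i0,i1  sll xor  -- pair
[1] i2  ld  -- no-port MEM/MEM
[2] i3,i4  st beq  -- pair
[3] i5,i6  st mulh  -- pair
[4] i7  add  -- RAW+WAW r4
[5] i8  add  -- tail

ISSUED = 7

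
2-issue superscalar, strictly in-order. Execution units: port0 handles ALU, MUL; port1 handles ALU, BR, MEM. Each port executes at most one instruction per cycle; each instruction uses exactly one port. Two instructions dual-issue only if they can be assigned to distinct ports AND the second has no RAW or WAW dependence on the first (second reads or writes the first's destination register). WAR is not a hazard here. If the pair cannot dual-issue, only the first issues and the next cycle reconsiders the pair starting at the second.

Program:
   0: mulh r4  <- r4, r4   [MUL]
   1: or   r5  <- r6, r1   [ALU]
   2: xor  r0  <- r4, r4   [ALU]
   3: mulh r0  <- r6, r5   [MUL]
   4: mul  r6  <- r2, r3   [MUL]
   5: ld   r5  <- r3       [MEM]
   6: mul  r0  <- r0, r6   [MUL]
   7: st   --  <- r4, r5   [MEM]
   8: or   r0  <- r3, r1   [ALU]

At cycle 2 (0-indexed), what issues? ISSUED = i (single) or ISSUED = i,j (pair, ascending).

  cy0 -> i0&i1 (mulh;or) 2-wide
  cy1 -> i2 (xor) WAW r0
  cy2 -> i3 (mulh) no-port MUL/MUL
  cy3 -> i4&i5 (mul;ld) 2-wide
  cy4 -> i6&i7 (mul;st) 2-wide
  cy5 -> i8 (or) tail

ISSUED = 3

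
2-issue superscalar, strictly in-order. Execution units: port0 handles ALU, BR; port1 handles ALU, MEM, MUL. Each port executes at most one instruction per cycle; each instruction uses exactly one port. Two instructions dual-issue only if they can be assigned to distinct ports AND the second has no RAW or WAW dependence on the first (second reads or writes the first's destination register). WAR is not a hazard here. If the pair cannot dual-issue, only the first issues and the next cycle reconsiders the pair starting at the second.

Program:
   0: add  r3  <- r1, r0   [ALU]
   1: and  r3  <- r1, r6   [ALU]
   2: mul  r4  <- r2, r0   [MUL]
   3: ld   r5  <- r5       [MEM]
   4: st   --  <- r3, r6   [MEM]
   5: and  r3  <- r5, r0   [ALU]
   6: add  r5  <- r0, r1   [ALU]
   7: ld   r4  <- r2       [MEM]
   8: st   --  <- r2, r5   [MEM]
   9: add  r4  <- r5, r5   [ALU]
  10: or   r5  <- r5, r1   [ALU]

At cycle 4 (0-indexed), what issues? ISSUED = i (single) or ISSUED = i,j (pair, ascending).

ISSUED = 6,7

t=0 i0:add ; WAW r3
t=1 i1,i2:and+mul ; dual
t=2 i3:ld ; no-port MEM/MEM
t=3 i4,i5:st+and ; dual
t=4 i6,i7:add+ld ; dual
t=5 i8,i9:st+add ; dual
t=6 i10:or ; tail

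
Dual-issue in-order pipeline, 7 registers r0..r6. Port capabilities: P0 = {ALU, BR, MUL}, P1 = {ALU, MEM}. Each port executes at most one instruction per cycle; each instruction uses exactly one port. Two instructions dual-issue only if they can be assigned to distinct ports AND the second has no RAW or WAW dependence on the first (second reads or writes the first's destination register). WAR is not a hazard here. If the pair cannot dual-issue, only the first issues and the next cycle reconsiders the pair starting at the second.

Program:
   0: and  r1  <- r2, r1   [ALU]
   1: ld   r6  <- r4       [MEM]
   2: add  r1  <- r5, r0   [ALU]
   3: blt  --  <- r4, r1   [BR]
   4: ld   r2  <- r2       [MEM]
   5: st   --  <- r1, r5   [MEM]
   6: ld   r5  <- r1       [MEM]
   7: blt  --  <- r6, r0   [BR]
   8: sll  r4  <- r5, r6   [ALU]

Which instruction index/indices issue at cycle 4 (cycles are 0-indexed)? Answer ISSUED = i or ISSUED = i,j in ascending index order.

t=0 i0/i1:and.ALU/ld.MEM ; pair
t=1 i2:add.ALU ; RAW r1
t=2 i3/i4:blt.BR/ld.MEM ; pair
t=3 i5:st.MEM ; no-port MEM/MEM
t=4 i6/i7:ld.MEM/blt.BR ; pair
t=5 i8:sll.ALU ; tail

ISSUED = 6,7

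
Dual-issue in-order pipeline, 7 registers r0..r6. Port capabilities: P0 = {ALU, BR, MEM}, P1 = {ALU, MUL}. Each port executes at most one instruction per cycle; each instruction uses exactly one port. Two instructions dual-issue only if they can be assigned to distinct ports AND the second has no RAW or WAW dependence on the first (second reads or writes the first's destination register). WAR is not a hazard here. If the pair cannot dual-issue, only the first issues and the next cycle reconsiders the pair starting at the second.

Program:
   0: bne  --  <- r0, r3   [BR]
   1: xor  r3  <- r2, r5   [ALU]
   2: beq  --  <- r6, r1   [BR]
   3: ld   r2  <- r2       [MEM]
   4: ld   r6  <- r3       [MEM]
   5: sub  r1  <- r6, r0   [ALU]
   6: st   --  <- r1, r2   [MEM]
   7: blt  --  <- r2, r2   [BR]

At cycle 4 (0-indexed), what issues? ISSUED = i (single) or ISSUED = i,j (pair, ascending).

  cy0 -> i0/i1 (bne.BR/xor.ALU) pair
  cy1 -> i2 (beq.BR) no-port BR/MEM
  cy2 -> i3 (ld.MEM) no-port MEM/MEM
  cy3 -> i4 (ld.MEM) RAW r6
  cy4 -> i5 (sub.ALU) RAW r1
  cy5 -> i6 (st.MEM) no-port MEM/BR
  cy6 -> i7 (blt.BR) tail

ISSUED = 5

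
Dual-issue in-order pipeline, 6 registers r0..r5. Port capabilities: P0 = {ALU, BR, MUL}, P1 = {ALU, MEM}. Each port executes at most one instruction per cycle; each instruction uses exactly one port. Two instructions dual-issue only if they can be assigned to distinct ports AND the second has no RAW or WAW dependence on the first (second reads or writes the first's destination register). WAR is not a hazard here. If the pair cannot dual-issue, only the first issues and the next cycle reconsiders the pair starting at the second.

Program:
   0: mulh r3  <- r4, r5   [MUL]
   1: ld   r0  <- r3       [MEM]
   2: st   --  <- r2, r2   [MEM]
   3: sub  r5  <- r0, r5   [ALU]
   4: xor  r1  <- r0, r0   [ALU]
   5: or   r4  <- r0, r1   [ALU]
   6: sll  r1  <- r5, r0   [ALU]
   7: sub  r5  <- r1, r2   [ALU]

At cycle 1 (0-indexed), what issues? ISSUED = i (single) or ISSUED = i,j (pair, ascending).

ISSUED = 1

t=0 i0:mulh ; RAW r3
t=1 i1:ld ; no-port MEM/MEM
t=2 i2+i3:st;sub ; dual
t=3 i4:xor ; RAW r1
t=4 i5+i6:or;sll ; dual
t=5 i7:sub ; tail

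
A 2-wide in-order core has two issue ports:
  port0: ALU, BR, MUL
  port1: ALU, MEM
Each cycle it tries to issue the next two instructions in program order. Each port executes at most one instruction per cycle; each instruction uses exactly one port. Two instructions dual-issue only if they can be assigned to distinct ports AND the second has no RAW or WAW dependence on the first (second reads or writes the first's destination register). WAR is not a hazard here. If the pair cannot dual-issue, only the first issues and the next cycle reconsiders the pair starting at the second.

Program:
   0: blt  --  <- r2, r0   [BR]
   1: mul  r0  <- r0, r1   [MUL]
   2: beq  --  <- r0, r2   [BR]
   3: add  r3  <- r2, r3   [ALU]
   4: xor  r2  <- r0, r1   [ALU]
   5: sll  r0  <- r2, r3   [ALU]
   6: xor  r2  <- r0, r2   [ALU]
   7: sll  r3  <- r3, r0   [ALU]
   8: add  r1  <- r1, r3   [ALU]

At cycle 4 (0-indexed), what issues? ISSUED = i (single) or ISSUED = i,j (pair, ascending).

0. blt.BR @i0  | no-port BR/MUL
1. mul.MUL @i1  | no-port MUL/BR
2. beq.BR;add.ALU @i2&i3  | pair
3. xor.ALU @i4  | RAW r2
4. sll.ALU @i5  | RAW r0
5. xor.ALU;sll.ALU @i6&i7  | pair
6. add.ALU @i8  | tail

ISSUED = 5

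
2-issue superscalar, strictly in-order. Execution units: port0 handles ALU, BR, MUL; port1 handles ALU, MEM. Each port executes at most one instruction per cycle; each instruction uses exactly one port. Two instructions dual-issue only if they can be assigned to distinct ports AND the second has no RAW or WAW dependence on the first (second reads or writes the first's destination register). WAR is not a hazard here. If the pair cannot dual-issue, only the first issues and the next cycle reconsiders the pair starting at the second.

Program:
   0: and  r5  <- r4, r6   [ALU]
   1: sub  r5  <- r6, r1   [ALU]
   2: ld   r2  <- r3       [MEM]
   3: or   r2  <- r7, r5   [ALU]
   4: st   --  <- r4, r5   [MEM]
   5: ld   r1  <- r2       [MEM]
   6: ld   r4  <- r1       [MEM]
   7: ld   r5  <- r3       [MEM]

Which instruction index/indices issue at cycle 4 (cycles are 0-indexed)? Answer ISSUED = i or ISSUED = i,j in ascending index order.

ISSUED = 6

t=0 i0:and ; WAW r5
t=1 i1/i2:sub;ld ; pair
t=2 i3/i4:or;st ; pair
t=3 i5:ld ; no-port MEM/MEM
t=4 i6:ld ; no-port MEM/MEM
t=5 i7:ld ; tail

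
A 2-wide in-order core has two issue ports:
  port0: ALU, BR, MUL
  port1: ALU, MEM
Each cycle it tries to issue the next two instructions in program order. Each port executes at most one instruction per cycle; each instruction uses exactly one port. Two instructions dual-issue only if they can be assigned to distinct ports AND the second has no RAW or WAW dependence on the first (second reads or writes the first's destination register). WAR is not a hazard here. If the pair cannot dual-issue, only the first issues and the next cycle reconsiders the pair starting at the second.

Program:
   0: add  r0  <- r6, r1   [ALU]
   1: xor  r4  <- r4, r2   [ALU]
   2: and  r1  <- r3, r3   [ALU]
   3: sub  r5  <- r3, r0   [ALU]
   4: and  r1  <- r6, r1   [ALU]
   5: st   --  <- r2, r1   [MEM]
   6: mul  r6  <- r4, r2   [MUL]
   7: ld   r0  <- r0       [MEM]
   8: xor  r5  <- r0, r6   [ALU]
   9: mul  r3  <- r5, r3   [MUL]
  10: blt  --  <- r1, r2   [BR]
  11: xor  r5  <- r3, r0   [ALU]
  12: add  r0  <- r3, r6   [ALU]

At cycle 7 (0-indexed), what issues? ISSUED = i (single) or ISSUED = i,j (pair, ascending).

ISSUED = 10,11

#0 head=0: add/xor i0,i1 dual
#1 head=2: and/sub i2,i3 dual
#2 head=4: and i4 RAW r1
#3 head=5: st/mul i5,i6 dual
#4 head=7: ld i7 RAW r0
#5 head=8: xor i8 RAW r5
#6 head=9: mul i9 no-port MUL/BR
#7 head=10: blt/xor i10,i11 dual
#8 head=12: add i12 tail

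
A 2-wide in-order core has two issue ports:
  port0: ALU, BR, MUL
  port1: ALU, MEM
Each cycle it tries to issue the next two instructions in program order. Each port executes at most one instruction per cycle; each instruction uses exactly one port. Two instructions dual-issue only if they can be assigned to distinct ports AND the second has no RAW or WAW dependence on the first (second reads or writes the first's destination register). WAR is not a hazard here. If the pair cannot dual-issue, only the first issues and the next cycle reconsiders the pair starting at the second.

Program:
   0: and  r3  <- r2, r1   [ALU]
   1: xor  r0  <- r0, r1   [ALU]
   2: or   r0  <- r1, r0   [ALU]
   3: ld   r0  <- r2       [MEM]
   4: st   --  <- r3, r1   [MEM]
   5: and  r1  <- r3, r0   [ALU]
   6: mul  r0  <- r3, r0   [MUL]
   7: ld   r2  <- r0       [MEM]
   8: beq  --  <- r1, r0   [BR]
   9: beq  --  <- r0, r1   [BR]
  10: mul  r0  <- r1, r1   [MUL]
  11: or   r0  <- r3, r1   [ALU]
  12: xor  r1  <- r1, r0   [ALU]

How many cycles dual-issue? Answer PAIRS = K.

PAIRS = 3

t=0 i0/i1:and xor ; pair
t=1 i2:or ; WAW r0
t=2 i3:ld ; no-port MEM/MEM
t=3 i4/i5:st and ; pair
t=4 i6:mul ; RAW r0
t=5 i7/i8:ld beq ; pair
t=6 i9:beq ; no-port BR/MUL
t=7 i10:mul ; WAW r0
t=8 i11:or ; RAW r0
t=9 i12:xor ; tail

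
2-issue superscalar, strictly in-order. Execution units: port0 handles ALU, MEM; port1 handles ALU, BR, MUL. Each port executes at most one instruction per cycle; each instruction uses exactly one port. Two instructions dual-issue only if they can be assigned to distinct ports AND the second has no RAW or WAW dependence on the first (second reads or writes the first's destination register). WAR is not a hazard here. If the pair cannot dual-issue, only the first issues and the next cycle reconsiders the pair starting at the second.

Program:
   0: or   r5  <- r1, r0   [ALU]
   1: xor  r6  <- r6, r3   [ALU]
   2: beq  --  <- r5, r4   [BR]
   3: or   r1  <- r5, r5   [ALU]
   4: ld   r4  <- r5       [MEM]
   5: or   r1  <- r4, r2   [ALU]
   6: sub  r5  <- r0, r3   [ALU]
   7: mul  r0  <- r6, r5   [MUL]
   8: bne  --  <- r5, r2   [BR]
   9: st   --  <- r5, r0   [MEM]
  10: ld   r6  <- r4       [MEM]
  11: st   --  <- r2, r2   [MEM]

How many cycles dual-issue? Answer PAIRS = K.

[0] i0,i1  or xor  -- dual
[1] i2,i3  beq or  -- dual
[2] i4  ld  -- RAW r4
[3] i5,i6  or sub  -- dual
[4] i7  mul  -- no-port MUL/BR
[5] i8,i9  bne st  -- dual
[6] i10  ld  -- no-port MEM/MEM
[7] i11  st  -- tail

PAIRS = 4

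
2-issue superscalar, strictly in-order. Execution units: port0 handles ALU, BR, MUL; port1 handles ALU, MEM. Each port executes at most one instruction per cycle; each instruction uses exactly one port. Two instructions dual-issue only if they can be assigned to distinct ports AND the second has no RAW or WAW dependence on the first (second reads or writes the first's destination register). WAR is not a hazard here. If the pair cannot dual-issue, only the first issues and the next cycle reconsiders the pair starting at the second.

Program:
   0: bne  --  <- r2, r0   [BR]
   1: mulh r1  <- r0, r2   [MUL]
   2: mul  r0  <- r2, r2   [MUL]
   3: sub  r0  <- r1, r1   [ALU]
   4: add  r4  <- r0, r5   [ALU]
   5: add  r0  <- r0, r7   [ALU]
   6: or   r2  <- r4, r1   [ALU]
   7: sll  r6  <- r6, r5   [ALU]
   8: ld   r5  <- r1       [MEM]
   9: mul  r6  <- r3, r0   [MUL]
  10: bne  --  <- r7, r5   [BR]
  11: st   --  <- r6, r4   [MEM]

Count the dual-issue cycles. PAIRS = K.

[0] i0  bne.BR  -- no-port BR/MUL
[1] i1  mulh.MUL  -- no-port MUL/MUL
[2] i2  mul.MUL  -- WAW r0
[3] i3  sub.ALU  -- RAW r0
[4] i4&i5  add.ALU+add.ALU  -- pair
[5] i6&i7  or.ALU+sll.ALU  -- pair
[6] i8&i9  ld.MEM+mul.MUL  -- pair
[7] i10&i11  bne.BR+st.MEM  -- pair

PAIRS = 4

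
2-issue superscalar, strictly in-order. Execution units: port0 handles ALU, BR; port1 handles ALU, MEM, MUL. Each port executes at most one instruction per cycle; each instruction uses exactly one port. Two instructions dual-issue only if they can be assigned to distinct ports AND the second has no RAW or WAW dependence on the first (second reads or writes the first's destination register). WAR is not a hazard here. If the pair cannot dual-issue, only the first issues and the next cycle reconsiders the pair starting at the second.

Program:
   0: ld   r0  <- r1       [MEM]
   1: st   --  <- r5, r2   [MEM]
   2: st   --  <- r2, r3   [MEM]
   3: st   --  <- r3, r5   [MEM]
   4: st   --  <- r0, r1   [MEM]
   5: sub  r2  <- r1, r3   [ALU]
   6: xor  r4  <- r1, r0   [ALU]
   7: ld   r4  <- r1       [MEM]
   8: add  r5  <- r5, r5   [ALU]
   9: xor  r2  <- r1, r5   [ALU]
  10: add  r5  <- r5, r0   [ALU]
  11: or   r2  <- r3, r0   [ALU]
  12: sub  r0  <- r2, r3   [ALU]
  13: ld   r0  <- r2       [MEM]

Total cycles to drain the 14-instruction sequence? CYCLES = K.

CYCLES = 11

0. ld.MEM @i0  | no-port MEM/MEM
1. st.MEM @i1  | no-port MEM/MEM
2. st.MEM @i2  | no-port MEM/MEM
3. st.MEM @i3  | no-port MEM/MEM
4. st.MEM+sub.ALU @i4&i5  | dual
5. xor.ALU @i6  | WAW r4
6. ld.MEM+add.ALU @i7&i8  | dual
7. xor.ALU+add.ALU @i9&i10  | dual
8. or.ALU @i11  | RAW r2
9. sub.ALU @i12  | WAW r0
10. ld.MEM @i13  | tail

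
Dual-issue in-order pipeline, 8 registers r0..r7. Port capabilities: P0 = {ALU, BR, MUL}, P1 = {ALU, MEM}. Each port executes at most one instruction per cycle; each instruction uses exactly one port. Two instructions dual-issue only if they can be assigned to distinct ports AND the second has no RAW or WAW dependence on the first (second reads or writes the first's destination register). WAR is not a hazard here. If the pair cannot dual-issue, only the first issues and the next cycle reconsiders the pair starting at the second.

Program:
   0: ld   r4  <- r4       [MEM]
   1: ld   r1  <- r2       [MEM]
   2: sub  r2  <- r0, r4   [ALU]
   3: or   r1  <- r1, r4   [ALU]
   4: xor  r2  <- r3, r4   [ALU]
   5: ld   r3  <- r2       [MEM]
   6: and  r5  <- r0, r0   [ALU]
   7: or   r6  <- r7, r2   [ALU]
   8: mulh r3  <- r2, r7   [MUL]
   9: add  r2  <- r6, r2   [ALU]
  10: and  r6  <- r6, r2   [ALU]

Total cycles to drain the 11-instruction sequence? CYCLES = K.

CYCLES = 7

[0] i0  ld.MEM  -- no-port MEM/MEM
[1] i1,i2  ld.MEM+sub.ALU  -- 2-wide
[2] i3,i4  or.ALU+xor.ALU  -- 2-wide
[3] i5,i6  ld.MEM+and.ALU  -- 2-wide
[4] i7,i8  or.ALU+mulh.MUL  -- 2-wide
[5] i9  add.ALU  -- RAW r2
[6] i10  and.ALU  -- tail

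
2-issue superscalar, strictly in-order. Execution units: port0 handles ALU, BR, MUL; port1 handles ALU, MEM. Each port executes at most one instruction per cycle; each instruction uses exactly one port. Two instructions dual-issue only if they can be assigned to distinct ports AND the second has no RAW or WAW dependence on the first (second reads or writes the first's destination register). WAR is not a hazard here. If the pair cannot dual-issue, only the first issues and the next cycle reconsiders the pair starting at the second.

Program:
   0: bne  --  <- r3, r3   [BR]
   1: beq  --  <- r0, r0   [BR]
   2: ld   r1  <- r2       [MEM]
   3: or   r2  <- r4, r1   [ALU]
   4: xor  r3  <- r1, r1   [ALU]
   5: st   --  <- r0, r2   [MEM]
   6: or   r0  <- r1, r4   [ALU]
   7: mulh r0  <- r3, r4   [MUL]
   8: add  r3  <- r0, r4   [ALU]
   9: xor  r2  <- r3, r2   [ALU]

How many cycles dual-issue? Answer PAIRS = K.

[0] i0  bne  -- no-port BR/BR
[1] i1&i2  beq;ld  -- pair
[2] i3&i4  or;xor  -- pair
[3] i5&i6  st;or  -- pair
[4] i7  mulh  -- RAW r0
[5] i8  add  -- RAW r3
[6] i9  xor  -- tail

PAIRS = 3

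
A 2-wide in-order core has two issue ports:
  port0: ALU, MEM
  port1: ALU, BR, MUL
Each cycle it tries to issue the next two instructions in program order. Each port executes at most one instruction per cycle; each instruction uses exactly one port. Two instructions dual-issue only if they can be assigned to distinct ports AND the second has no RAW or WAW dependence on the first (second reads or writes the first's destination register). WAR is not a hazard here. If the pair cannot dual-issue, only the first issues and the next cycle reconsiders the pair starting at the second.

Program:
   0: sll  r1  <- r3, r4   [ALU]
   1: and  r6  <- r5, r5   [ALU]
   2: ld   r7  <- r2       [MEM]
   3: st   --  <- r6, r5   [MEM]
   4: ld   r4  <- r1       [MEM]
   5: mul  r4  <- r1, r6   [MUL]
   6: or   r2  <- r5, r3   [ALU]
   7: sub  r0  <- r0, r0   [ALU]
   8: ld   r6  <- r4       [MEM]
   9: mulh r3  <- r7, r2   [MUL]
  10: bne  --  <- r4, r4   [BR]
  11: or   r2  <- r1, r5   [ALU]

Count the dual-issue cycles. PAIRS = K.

[0] i0&i1  sll.ALU+and.ALU  -- pair
[1] i2  ld.MEM  -- no-port MEM/MEM
[2] i3  st.MEM  -- no-port MEM/MEM
[3] i4  ld.MEM  -- WAW r4
[4] i5&i6  mul.MUL+or.ALU  -- pair
[5] i7&i8  sub.ALU+ld.MEM  -- pair
[6] i9  mulh.MUL  -- no-port MUL/BR
[7] i10&i11  bne.BR+or.ALU  -- pair

PAIRS = 4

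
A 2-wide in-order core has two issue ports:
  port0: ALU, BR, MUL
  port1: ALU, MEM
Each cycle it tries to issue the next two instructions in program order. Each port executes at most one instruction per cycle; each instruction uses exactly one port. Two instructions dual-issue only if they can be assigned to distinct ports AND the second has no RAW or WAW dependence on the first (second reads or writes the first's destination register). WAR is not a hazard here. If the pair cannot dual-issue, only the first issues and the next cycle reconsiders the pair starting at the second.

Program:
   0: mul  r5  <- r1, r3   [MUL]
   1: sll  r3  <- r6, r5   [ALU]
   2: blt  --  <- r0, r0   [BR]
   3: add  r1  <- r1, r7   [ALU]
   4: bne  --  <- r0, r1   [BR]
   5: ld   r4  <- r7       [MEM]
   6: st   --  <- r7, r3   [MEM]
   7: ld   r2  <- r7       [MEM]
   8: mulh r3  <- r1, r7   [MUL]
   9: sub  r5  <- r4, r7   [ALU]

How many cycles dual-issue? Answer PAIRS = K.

#0 head=0: mul i0 RAW r5
#1 head=1: sll+blt i1+i2 dual
#2 head=3: add i3 RAW r1
#3 head=4: bne+ld i4+i5 dual
#4 head=6: st i6 no-port MEM/MEM
#5 head=7: ld+mulh i7+i8 dual
#6 head=9: sub i9 tail

PAIRS = 3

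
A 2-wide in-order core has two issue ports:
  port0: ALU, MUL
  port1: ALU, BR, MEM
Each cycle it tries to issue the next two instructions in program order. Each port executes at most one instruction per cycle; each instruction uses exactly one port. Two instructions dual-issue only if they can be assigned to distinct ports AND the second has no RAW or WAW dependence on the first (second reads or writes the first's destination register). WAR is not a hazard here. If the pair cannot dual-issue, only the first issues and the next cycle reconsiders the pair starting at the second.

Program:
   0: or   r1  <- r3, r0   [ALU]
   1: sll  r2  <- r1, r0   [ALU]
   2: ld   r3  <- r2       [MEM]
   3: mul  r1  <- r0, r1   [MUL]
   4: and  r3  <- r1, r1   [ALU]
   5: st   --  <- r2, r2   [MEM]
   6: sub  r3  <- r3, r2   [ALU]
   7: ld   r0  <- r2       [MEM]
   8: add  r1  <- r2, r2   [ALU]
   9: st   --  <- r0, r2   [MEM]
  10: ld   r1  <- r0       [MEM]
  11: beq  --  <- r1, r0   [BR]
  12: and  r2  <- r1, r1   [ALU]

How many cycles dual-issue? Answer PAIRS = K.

PAIRS = 5

#0 head=0: or i0 RAW r1
#1 head=1: sll i1 RAW r2
#2 head=2: ld+mul i2+i3 pair
#3 head=4: and+st i4+i5 pair
#4 head=6: sub+ld i6+i7 pair
#5 head=8: add+st i8+i9 pair
#6 head=10: ld i10 no-port MEM/BR
#7 head=11: beq+and i11+i12 pair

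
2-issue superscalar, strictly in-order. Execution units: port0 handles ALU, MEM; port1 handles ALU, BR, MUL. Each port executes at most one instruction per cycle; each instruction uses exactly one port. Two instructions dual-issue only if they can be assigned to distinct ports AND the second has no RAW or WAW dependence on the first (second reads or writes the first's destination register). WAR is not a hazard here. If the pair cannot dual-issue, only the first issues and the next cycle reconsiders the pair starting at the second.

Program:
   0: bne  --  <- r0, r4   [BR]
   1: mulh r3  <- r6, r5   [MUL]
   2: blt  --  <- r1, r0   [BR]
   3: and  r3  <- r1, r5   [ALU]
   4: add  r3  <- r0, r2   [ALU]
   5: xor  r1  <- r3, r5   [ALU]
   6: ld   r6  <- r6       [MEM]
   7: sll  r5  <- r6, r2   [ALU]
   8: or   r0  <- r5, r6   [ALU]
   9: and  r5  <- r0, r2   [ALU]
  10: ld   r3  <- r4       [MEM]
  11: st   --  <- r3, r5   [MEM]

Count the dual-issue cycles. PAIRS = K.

PAIRS = 3

t=0 i0:bne ; no-port BR/MUL
t=1 i1:mulh ; no-port MUL/BR
t=2 i2/i3:blt and ; pair
t=3 i4:add ; RAW r3
t=4 i5/i6:xor ld ; pair
t=5 i7:sll ; RAW r5
t=6 i8:or ; RAW r0
t=7 i9/i10:and ld ; pair
t=8 i11:st ; tail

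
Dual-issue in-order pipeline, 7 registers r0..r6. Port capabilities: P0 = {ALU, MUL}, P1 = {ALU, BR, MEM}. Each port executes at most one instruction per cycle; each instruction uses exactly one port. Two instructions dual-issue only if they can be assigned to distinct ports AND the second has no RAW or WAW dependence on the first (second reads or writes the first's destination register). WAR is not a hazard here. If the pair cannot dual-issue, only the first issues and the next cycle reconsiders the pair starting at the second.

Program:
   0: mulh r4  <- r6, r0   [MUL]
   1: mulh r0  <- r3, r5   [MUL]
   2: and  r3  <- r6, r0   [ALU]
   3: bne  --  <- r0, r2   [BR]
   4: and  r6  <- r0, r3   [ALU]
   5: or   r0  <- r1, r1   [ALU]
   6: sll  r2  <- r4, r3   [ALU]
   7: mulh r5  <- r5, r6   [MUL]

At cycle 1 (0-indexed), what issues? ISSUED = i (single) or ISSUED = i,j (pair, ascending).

  cy0 -> i0 (mulh.MUL) no-port MUL/MUL
  cy1 -> i1 (mulh.MUL) RAW r0
  cy2 -> i2&i3 (and.ALU+bne.BR) dual
  cy3 -> i4&i5 (and.ALU+or.ALU) dual
  cy4 -> i6&i7 (sll.ALU+mulh.MUL) dual

ISSUED = 1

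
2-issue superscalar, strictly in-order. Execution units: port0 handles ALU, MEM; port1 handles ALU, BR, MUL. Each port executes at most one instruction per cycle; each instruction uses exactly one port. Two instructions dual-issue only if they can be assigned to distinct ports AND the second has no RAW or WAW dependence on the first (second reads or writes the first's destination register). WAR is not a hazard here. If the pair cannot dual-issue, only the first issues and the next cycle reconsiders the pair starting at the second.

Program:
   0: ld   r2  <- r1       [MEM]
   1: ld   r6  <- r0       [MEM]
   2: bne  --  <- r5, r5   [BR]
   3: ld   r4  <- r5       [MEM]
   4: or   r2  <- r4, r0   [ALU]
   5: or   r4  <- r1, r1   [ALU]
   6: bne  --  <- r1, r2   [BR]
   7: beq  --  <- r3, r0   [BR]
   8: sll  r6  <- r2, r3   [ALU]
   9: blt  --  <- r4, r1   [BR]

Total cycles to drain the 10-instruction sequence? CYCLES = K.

CYCLES = 7

[0] i0  ld  -- no-port MEM/MEM
[1] i1&i2  ld+bne  -- pair
[2] i3  ld  -- RAW r4
[3] i4&i5  or+or  -- pair
[4] i6  bne  -- no-port BR/BR
[5] i7&i8  beq+sll  -- pair
[6] i9  blt  -- tail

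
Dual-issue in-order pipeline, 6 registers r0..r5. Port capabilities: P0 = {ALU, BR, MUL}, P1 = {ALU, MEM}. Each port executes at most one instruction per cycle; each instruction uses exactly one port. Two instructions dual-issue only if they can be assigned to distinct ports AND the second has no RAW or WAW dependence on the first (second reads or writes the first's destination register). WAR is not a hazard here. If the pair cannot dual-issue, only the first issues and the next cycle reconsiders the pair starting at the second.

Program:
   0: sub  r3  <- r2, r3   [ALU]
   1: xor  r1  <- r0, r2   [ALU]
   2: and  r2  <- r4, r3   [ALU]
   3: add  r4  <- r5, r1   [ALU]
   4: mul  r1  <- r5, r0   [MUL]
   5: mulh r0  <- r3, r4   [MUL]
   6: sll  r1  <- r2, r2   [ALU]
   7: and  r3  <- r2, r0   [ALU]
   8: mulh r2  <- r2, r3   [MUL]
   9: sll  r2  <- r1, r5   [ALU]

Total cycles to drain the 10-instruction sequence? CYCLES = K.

CYCLES = 7

#0 head=0: sub.ALU+xor.ALU i0/i1 dual
#1 head=2: and.ALU+add.ALU i2/i3 dual
#2 head=4: mul.MUL i4 no-port MUL/MUL
#3 head=5: mulh.MUL+sll.ALU i5/i6 dual
#4 head=7: and.ALU i7 RAW r3
#5 head=8: mulh.MUL i8 WAW r2
#6 head=9: sll.ALU i9 tail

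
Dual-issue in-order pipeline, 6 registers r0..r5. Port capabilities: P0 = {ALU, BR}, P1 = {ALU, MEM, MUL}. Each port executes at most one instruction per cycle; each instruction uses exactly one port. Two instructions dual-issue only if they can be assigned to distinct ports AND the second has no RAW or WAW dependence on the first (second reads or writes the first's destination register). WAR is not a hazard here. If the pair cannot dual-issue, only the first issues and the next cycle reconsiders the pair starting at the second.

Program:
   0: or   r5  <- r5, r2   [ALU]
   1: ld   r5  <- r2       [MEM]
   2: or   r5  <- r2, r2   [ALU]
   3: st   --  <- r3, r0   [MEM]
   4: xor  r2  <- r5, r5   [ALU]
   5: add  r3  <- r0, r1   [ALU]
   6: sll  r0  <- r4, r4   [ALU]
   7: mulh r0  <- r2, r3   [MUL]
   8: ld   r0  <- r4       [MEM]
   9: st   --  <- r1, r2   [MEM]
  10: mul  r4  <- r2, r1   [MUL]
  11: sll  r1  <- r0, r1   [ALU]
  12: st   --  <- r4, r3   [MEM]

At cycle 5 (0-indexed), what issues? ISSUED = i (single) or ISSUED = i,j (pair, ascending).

#0 head=0: or i0 WAW r5
#1 head=1: ld i1 WAW r5
#2 head=2: or;st i2&i3 dual
#3 head=4: xor;add i4&i5 dual
#4 head=6: sll i6 WAW r0
#5 head=7: mulh i7 no-port MUL/MEM
#6 head=8: ld i8 no-port MEM/MEM
#7 head=9: st i9 no-port MEM/MUL
#8 head=10: mul;sll i10&i11 dual
#9 head=12: st i12 tail

ISSUED = 7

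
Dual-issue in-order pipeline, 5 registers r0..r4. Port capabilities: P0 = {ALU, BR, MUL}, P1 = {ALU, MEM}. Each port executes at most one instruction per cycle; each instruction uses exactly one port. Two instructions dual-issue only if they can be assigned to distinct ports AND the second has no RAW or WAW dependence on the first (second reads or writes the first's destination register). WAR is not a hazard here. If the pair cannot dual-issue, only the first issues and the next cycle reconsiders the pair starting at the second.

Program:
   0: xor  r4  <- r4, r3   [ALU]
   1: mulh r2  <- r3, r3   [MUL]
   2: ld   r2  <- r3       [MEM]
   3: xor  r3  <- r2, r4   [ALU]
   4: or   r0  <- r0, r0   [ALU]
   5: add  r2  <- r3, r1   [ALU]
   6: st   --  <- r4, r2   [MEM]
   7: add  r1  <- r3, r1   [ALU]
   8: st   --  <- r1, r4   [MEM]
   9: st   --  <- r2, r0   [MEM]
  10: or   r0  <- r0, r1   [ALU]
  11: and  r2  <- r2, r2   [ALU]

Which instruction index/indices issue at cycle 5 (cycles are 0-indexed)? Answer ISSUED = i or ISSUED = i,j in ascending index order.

ISSUED = 8

  cy0 -> i0+i1 (xor mulh) dual
  cy1 -> i2 (ld) RAW r2
  cy2 -> i3+i4 (xor or) dual
  cy3 -> i5 (add) RAW r2
  cy4 -> i6+i7 (st add) dual
  cy5 -> i8 (st) no-port MEM/MEM
  cy6 -> i9+i10 (st or) dual
  cy7 -> i11 (and) tail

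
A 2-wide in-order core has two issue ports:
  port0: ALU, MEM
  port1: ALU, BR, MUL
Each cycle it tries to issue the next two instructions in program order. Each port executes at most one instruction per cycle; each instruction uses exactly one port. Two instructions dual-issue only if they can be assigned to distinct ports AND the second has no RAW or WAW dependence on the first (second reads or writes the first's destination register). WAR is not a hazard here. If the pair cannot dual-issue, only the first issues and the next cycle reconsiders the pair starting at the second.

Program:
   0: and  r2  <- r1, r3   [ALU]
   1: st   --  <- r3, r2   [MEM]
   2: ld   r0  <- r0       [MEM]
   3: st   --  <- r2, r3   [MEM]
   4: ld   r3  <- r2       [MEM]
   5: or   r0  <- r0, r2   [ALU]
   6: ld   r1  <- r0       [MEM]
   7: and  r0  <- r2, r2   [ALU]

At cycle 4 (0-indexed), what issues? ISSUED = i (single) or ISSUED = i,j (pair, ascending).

#0 head=0: and i0 RAW r2
#1 head=1: st i1 no-port MEM/MEM
#2 head=2: ld i2 no-port MEM/MEM
#3 head=3: st i3 no-port MEM/MEM
#4 head=4: ld or i4/i5 pair
#5 head=6: ld and i6/i7 pair

ISSUED = 4,5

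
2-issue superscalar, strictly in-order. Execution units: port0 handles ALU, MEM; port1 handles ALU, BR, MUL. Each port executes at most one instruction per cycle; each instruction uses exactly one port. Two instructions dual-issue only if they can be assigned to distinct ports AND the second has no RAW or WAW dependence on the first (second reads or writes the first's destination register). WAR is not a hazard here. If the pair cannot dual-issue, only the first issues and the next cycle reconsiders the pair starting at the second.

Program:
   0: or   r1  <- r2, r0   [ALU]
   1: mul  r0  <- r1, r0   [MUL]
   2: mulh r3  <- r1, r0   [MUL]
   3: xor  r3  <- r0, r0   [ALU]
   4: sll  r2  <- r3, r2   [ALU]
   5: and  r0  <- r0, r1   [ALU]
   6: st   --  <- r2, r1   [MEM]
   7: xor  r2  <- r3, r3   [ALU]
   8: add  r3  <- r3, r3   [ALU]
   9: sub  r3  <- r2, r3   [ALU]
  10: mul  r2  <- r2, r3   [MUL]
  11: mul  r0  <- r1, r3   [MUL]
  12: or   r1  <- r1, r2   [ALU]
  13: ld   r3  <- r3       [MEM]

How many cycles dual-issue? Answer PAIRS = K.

PAIRS = 3

  cy0 -> i0 (or) RAW r1
  cy1 -> i1 (mul) no-port MUL/MUL
  cy2 -> i2 (mulh) WAW r3
  cy3 -> i3 (xor) RAW r3
  cy4 -> i4+i5 (sll/and) pair
  cy5 -> i6+i7 (st/xor) pair
  cy6 -> i8 (add) RAW+WAW r3
  cy7 -> i9 (sub) RAW r3
  cy8 -> i10 (mul) no-port MUL/MUL
  cy9 -> i11+i12 (mul/or) pair
  cy10 -> i13 (ld) tail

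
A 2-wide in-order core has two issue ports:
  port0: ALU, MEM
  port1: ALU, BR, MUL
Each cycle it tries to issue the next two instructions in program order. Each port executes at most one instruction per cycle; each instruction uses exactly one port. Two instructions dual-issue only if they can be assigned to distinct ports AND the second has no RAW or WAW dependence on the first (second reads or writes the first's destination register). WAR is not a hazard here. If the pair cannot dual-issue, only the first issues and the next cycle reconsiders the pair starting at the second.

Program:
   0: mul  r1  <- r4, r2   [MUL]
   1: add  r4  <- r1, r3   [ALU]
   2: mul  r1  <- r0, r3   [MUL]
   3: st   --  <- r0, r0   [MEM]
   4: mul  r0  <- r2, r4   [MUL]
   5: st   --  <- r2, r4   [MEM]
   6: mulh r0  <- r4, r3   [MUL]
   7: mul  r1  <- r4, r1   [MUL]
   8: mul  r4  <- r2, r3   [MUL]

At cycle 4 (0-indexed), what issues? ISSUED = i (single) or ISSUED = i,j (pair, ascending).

[0] i0  mul  -- RAW r1
[1] i1,i2  add+mul  -- 2-wide
[2] i3,i4  st+mul  -- 2-wide
[3] i5,i6  st+mulh  -- 2-wide
[4] i7  mul  -- no-port MUL/MUL
[5] i8  mul  -- tail

ISSUED = 7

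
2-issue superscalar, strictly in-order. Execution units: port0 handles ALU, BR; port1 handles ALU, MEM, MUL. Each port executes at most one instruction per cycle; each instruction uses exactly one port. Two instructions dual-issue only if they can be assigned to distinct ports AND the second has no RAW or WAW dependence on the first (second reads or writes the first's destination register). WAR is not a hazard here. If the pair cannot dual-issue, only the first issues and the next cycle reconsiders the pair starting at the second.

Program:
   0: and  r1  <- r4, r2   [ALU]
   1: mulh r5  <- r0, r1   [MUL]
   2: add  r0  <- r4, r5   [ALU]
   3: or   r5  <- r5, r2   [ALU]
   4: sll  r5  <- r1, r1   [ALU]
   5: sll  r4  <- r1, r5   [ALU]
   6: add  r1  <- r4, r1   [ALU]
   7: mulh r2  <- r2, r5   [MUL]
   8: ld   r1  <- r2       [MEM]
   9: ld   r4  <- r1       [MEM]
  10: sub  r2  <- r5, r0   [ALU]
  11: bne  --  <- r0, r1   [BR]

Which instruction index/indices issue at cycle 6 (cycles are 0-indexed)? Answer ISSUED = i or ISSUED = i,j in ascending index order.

ISSUED = 8

c0: i0 and  RAW r1
c1: i1 mulh  RAW r5
c2: i2,i3 add or  dual
c3: i4 sll  RAW r5
c4: i5 sll  RAW r4
c5: i6,i7 add mulh  dual
c6: i8 ld  no-port MEM/MEM
c7: i9,i10 ld sub  dual
c8: i11 bne  tail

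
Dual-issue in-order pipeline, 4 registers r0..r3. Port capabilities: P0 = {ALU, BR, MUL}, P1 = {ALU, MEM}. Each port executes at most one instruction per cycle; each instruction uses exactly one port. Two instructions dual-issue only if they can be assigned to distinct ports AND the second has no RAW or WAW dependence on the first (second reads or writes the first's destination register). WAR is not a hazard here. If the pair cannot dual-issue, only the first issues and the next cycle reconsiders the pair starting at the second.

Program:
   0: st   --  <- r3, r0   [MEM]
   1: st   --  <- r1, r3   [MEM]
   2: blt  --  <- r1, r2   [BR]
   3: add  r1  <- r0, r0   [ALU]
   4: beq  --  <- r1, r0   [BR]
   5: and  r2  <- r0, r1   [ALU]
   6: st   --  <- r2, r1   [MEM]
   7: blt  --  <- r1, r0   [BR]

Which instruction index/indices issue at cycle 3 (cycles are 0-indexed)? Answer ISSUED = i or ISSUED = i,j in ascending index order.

c0: i0 st.MEM  no-port MEM/MEM
c1: i1+i2 st.MEM;blt.BR  dual
c2: i3 add.ALU  RAW r1
c3: i4+i5 beq.BR;and.ALU  dual
c4: i6+i7 st.MEM;blt.BR  dual

ISSUED = 4,5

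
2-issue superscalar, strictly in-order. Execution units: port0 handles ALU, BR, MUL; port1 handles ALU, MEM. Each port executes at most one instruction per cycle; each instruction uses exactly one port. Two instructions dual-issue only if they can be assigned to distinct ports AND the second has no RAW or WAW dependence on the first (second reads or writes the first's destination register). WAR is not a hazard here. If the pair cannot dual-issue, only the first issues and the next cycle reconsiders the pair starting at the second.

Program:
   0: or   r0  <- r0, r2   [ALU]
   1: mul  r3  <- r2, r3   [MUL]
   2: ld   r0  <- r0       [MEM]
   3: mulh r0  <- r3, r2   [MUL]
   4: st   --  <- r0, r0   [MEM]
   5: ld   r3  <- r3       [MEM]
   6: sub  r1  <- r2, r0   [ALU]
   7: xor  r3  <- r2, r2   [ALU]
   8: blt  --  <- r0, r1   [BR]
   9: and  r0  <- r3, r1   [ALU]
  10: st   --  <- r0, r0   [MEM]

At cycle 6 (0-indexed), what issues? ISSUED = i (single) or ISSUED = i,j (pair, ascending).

ISSUED = 9

0. or/mul @i0/i1  | pair
1. ld @i2  | WAW r0
2. mulh @i3  | RAW r0
3. st @i4  | no-port MEM/MEM
4. ld/sub @i5/i6  | pair
5. xor/blt @i7/i8  | pair
6. and @i9  | RAW r0
7. st @i10  | tail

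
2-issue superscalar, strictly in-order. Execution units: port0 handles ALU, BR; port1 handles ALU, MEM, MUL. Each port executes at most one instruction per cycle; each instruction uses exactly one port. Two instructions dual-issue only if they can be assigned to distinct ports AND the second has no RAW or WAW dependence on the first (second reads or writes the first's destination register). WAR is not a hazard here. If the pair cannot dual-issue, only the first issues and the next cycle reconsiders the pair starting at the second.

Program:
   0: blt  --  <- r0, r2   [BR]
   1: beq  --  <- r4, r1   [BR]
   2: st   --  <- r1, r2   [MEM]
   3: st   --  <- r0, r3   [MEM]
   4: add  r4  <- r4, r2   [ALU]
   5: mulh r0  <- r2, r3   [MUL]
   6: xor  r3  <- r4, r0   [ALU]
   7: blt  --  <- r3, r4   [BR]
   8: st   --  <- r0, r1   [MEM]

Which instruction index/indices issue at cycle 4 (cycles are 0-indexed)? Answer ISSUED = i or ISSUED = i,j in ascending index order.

[0] i0  blt.BR  -- no-port BR/BR
[1] i1/i2  beq.BR+st.MEM  -- dual
[2] i3/i4  st.MEM+add.ALU  -- dual
[3] i5  mulh.MUL  -- RAW r0
[4] i6  xor.ALU  -- RAW r3
[5] i7/i8  blt.BR+st.MEM  -- dual

ISSUED = 6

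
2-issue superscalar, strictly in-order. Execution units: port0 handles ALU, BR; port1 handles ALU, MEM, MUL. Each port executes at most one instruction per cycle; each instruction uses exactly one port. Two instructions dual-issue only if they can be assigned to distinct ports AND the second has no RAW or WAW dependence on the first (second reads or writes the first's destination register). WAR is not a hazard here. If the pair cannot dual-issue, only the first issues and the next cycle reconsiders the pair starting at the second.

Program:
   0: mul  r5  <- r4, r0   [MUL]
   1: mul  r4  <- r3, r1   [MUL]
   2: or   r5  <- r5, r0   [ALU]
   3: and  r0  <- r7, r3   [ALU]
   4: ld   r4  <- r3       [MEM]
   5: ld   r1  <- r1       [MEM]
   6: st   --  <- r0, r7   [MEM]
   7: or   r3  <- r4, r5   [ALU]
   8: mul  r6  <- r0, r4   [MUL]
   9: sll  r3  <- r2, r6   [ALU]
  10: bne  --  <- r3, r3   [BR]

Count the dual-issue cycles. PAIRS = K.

  cy0 -> i0 (mul) no-port MUL/MUL
  cy1 -> i1/i2 (mul;or) pair
  cy2 -> i3/i4 (and;ld) pair
  cy3 -> i5 (ld) no-port MEM/MEM
  cy4 -> i6/i7 (st;or) pair
  cy5 -> i8 (mul) RAW r6
  cy6 -> i9 (sll) RAW r3
  cy7 -> i10 (bne) tail

PAIRS = 3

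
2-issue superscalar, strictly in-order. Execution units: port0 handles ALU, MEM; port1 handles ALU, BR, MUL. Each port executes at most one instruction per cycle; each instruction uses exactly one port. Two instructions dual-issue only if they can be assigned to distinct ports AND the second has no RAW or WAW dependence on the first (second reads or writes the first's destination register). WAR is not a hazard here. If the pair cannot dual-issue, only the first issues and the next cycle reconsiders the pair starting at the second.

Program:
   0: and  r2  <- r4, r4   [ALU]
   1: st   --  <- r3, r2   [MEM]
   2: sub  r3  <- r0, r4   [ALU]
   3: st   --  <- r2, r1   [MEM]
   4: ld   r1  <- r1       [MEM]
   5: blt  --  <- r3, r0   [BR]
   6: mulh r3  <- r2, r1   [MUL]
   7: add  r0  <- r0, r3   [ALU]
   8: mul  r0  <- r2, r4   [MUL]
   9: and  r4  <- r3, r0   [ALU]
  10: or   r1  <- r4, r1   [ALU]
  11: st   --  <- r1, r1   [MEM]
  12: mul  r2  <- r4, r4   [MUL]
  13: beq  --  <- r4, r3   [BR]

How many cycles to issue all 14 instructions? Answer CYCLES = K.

CYCLES = 11

[0] i0  and.ALU  -- RAW r2
[1] i1,i2  st.MEM sub.ALU  -- pair
[2] i3  st.MEM  -- no-port MEM/MEM
[3] i4,i5  ld.MEM blt.BR  -- pair
[4] i6  mulh.MUL  -- RAW r3
[5] i7  add.ALU  -- WAW r0
[6] i8  mul.MUL  -- RAW r0
[7] i9  and.ALU  -- RAW r4
[8] i10  or.ALU  -- RAW r1
[9] i11,i12  st.MEM mul.MUL  -- pair
[10] i13  beq.BR  -- tail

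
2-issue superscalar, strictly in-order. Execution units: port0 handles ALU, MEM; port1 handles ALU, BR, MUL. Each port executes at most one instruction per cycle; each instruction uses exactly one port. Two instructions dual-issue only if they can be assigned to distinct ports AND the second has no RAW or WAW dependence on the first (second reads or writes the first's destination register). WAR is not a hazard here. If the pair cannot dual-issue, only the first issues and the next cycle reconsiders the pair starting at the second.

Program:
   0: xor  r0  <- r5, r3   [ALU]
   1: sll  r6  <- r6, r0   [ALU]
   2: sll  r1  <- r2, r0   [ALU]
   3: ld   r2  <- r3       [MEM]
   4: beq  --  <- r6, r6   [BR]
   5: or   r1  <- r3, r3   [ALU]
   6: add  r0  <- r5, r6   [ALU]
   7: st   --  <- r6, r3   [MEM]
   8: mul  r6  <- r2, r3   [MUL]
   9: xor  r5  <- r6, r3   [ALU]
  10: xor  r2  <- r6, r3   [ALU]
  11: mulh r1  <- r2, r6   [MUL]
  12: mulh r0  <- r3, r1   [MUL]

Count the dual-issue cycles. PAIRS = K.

[0] i0  xor.ALU  -- RAW r0
[1] i1/i2  sll.ALU+sll.ALU  -- pair
[2] i3/i4  ld.MEM+beq.BR  -- pair
[3] i5/i6  or.ALU+add.ALU  -- pair
[4] i7/i8  st.MEM+mul.MUL  -- pair
[5] i9/i10  xor.ALU+xor.ALU  -- pair
[6] i11  mulh.MUL  -- no-port MUL/MUL
[7] i12  mulh.MUL  -- tail

PAIRS = 5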